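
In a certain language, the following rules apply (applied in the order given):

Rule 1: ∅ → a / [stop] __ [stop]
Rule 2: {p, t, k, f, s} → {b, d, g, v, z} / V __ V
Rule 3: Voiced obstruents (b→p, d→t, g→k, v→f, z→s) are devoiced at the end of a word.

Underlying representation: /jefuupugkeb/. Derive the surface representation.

jevuubugagep

Rule 1 (stop-cluster a-epenthesis): /g/ and /k/ form a stop–stop cluster, so [a] is inserted between them. /jefuupugkeb/ → jefuupugakeb.
Rule 2 (intervocalic voicing): /f/ is a voiceless obstruent between vowels /e/ and /u/, so it voices to [v]. /p/ is a voiceless obstruent between vowels /u/ and /u/, so it voices to [b]. /k/ is a voiceless obstruent between vowels /a/ and /e/, so it voices to [g]. /jefuupugakeb/ → jevuubugageb.
Rule 3 (final devoicing): /b/ is a voiced obstruent in word-final position, so it devoices to [p]. /jevuubugageb/ → jevuubugagep.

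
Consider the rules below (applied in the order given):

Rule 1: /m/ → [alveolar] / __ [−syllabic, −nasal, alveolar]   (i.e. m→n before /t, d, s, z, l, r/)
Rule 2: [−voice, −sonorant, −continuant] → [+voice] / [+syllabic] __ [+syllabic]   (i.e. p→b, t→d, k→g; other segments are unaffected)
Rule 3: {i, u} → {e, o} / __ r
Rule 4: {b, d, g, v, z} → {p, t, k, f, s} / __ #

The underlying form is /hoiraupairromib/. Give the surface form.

Rule 1 (nasal place assimilation): no segment meets the environment; /hoiraupairromib/ is unchanged.
Rule 2 (intervocalic voicing): /p/ is a voiceless stop between vowels /u/ and /a/, so it voices to [b]. /hoiraupairromib/ → hoiraubairromib.
Rule 3 (pre-rhotic lowering): /i/ is a high vowel immediately before /r/, so it lowers to [e]. /i/ is a high vowel immediately before /r/, so it lowers to [e]. /hoiraubairromib/ → hoeraubaerromib.
Rule 4 (final devoicing): /b/ is a voiced obstruent in word-final position, so it devoices to [p]. /hoeraubaerromib/ → hoeraubaerromip.

hoeraubaerromip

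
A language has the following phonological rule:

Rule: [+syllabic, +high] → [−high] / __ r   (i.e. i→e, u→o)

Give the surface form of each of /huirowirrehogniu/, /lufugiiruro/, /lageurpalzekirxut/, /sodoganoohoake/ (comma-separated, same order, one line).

huerowerrehogniu, lufugieroro, lageorpalzekerxut, sodoganoohoake

/huirowirrehogniu/: /i/ is a high vowel immediately before /r/, so it lowers to [e]. /i/ is a high vowel immediately before /r/, so it lowers to [e]. → [huerowerrehogniu].
/lufugiiruro/: /i/ is a high vowel immediately before /r/, so it lowers to [e]. /u/ is a high vowel immediately before /r/, so it lowers to [o]. → [lufugieroro].
/lageurpalzekirxut/: /u/ is a high vowel immediately before /r/, so it lowers to [o]. /i/ is a high vowel immediately before /r/, so it lowers to [e]. → [lageorpalzekerxut].
/sodoganoohoake/: the rule's environment is not met; surfaces unchanged as [sodoganoohoake].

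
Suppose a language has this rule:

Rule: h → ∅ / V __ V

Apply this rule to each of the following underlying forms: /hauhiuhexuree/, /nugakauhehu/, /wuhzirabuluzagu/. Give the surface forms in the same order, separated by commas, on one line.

hauiuexuree, nugakaueu, wuhzirabuluzagu

/hauhiuhexuree/: /h/ occurs between vowels /u/ and /i/, so it deletes. /h/ occurs between vowels /u/ and /e/, so it deletes. → [hauiuexuree].
/nugakauhehu/: /h/ occurs between vowels /u/ and /e/, so it deletes. /h/ occurs between vowels /e/ and /u/, so it deletes. → [nugakaueu].
/wuhzirabuluzagu/: the rule's environment is not met; surfaces unchanged as [wuhzirabuluzagu].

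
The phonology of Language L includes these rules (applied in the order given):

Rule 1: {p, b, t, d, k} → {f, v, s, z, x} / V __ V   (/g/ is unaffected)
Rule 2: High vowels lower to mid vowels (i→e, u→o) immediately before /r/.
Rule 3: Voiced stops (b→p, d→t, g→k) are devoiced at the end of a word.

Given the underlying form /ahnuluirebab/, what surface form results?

ahnuluerevap

Rule 1 (intervocalic spirantization): /b/ is a stop between vowels /e/ and /a/, so it spirantizes to the fricative [v]. /ahnuluirebab/ → ahnuluirevab.
Rule 2 (pre-rhotic lowering): /i/ is a high vowel immediately before /r/, so it lowers to [e]. /ahnuluirevab/ → ahnuluerevab.
Rule 3 (final devoicing): /b/ is a voiced stop in word-final position, so it devoices to [p]. /ahnuluerevab/ → ahnuluerevap.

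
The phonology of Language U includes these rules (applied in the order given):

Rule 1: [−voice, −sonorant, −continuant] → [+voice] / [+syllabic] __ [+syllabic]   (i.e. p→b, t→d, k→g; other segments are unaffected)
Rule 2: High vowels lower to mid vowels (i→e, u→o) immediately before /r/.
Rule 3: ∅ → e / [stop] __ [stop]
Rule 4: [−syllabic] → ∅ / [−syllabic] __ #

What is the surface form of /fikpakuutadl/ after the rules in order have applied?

fikepaguudad

Rule 1 (intervocalic voicing): /k/ is a voiceless stop between vowels /a/ and /u/, so it voices to [g]. /t/ is a voiceless stop between vowels /u/ and /a/, so it voices to [d]. /fikpakuutadl/ → fikpaguudadl.
Rule 2 (pre-rhotic lowering): no segment meets the environment; /fikpaguudadl/ is unchanged.
Rule 3 (stop-cluster e-epenthesis): /k/ and /p/ form a stop–stop cluster, so [e] is inserted between them. /fikpaguudadl/ → fikepaguudadl.
Rule 4 (final cluster simplification): /l/ is the second consonant of a word-final cluster /dl/, so it deletes. /fikepaguudadl/ → fikepaguudad.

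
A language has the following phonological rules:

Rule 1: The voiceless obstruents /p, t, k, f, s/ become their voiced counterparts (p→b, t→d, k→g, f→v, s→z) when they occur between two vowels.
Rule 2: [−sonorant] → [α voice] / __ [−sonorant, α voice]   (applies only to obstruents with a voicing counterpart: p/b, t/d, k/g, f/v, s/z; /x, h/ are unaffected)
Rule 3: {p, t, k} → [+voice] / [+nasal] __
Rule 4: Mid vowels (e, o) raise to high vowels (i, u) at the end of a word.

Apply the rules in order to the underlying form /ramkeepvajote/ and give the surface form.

Rule 1 (intervocalic voicing): /t/ is a voiceless obstruent between vowels /o/ and /e/, so it voices to [d]. /ramkeepvajote/ → ramkeepvajode.
Rule 2 (regressive voicing assimilation): /p/ precedes the voiced obstruent /v/, so it voices to [b] by assimilation. /ramkeepvajode/ → ramkeebvajode.
Rule 3 (post-nasal voicing): /k/ is a voiceless stop immediately after the nasal /m/, so it voices to [g]. /ramkeebvajode/ → ramgeebvajode.
Rule 4 (final vowel raising): /e/ is a mid vowel in word-final position, so it raises to [i]. /ramgeebvajode/ → ramgeebvajodi.

ramgeebvajodi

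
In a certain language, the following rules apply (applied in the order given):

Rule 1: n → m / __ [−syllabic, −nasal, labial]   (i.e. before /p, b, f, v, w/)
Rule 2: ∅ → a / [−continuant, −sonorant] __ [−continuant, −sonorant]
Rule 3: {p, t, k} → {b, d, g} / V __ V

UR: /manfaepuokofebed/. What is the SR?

mamfaebuogofebed

Rule 1 (nasal place assimilation): /n/ precedes the labial consonant /f/, so it assimilates in place to [m]. /manfaepuokofebed/ → mamfaepuokofebed.
Rule 2 (stop-cluster a-epenthesis): no segment meets the environment; /mamfaepuokofebed/ is unchanged.
Rule 3 (intervocalic voicing): /p/ is a voiceless stop between vowels /e/ and /u/, so it voices to [b]. /k/ is a voiceless stop between vowels /o/ and /o/, so it voices to [g]. /mamfaepuokofebed/ → mamfaebuogofebed.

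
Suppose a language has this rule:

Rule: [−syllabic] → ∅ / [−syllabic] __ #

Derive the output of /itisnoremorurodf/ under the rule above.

/f/ is the second consonant of a word-final cluster /df/, so it deletes.
Surface form: [itisnoremorurod].

itisnoremorurod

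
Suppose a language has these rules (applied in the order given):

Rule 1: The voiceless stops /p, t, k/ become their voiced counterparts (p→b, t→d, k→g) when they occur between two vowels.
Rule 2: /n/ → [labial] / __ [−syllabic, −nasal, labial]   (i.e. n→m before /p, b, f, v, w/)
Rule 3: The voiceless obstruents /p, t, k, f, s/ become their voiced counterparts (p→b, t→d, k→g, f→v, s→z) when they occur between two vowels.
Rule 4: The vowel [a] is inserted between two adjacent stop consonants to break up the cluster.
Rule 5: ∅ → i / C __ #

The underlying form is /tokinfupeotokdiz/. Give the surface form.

togimfubeodokadizi

Rule 1 (intervocalic voicing): /k/ is a voiceless stop between vowels /o/ and /i/, so it voices to [g]. /p/ is a voiceless stop between vowels /u/ and /e/, so it voices to [b]. /t/ is a voiceless stop between vowels /o/ and /o/, so it voices to [d]. /tokinfupeotokdiz/ → toginfubeodokdiz.
Rule 2 (nasal place assimilation): /n/ precedes the labial consonant /f/, so it assimilates in place to [m]. /toginfubeodokdiz/ → togimfubeodokdiz.
Rule 3 (intervocalic voicing): no segment meets the environment; /togimfubeodokdiz/ is unchanged.
Rule 4 (stop-cluster a-epenthesis): /k/ and /d/ form a stop–stop cluster, so [a] is inserted between them. /togimfubeodokdiz/ → togimfubeodokadiz.
Rule 5 (final i-epenthesis): the form ends in the consonant /z/, so [i] is inserted word-finally. /togimfubeodokadiz/ → togimfubeodokadizi.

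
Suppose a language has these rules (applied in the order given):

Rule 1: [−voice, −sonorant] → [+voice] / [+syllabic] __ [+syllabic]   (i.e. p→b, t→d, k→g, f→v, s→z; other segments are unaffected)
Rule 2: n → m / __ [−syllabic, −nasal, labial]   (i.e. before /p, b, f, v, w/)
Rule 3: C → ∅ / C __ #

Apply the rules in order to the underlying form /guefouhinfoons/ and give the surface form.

Rule 1 (intervocalic voicing): /f/ is a voiceless obstruent between vowels /e/ and /o/, so it voices to [v]. /guefouhinfoons/ → guevouhinfoons.
Rule 2 (nasal place assimilation): /n/ precedes the labial consonant /f/, so it assimilates in place to [m]. /guevouhinfoons/ → guevouhimfoons.
Rule 3 (final cluster simplification): /s/ is the second consonant of a word-final cluster /ns/, so it deletes. /guevouhimfoons/ → guevouhimfoon.

guevouhimfoon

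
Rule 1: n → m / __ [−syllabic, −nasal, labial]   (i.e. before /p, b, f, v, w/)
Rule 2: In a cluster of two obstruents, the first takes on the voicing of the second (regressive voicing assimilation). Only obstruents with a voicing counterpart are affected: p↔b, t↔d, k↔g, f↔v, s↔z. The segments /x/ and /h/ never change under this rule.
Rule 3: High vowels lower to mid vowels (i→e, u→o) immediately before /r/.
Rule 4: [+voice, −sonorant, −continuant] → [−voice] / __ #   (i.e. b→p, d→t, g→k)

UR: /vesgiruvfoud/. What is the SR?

vezgeruffout

Rule 1 (nasal place assimilation): no segment meets the environment; /vesgiruvfoud/ is unchanged.
Rule 2 (regressive voicing assimilation): /s/ precedes the voiced obstruent /g/, so it voices to [z] by assimilation. /v/ precedes the voiceless obstruent /f/, so it devoices to [f] by assimilation. /vesgiruvfoud/ → vezgiruffoud.
Rule 3 (pre-rhotic lowering): /i/ is a high vowel immediately before /r/, so it lowers to [e]. /vezgiruffoud/ → vezgeruffoud.
Rule 4 (final devoicing): /d/ is a voiced stop in word-final position, so it devoices to [t]. /vezgeruffoud/ → vezgeruffout.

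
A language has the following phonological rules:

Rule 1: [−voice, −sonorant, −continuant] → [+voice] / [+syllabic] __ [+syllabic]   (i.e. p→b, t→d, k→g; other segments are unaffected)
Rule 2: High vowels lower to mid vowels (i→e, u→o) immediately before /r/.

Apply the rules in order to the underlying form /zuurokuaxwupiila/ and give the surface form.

zuoroguaxwubiila

Rule 1 (intervocalic voicing): /k/ is a voiceless stop between vowels /o/ and /u/, so it voices to [g]. /p/ is a voiceless stop between vowels /u/ and /i/, so it voices to [b]. /zuurokuaxwupiila/ → zuuroguaxwubiila.
Rule 2 (pre-rhotic lowering): /u/ is a high vowel immediately before /r/, so it lowers to [o]. /zuuroguaxwubiila/ → zuoroguaxwubiila.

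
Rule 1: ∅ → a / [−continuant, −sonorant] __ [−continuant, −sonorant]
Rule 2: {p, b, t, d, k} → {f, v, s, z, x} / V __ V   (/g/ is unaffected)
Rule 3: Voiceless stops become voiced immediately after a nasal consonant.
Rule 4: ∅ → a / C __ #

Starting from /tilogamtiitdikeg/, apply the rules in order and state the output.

tilogamdiisazixega

Rule 1 (stop-cluster a-epenthesis): /t/ and /d/ form a stop–stop cluster, so [a] is inserted between them. /tilogamtiitdikeg/ → tilogamtiitadikeg.
Rule 2 (intervocalic spirantization): /t/ is a stop between vowels /i/ and /a/, so it spirantizes to the fricative [s]. /d/ is a stop between vowels /a/ and /i/, so it spirantizes to the fricative [z]. /k/ is a stop between vowels /i/ and /e/, so it spirantizes to the fricative [x]. /tilogamtiitadikeg/ → tilogamtiisazixeg.
Rule 3 (post-nasal voicing): /t/ is a voiceless stop immediately after the nasal /m/, so it voices to [d]. /tilogamtiisazixeg/ → tilogamdiisazixeg.
Rule 4 (final a-epenthesis): the form ends in the consonant /g/, so [a] is inserted word-finally. /tilogamdiisazixeg/ → tilogamdiisazixega.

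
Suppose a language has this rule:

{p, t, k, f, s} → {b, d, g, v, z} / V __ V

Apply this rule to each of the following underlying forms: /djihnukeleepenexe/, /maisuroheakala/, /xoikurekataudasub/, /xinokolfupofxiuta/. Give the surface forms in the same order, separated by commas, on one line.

/djihnukeleepenexe/: /k/ is a voiceless obstruent between vowels /u/ and /e/, so it voices to [g]. /p/ is a voiceless obstruent between vowels /e/ and /e/, so it voices to [b]. → [djihnugeleebenexe].
/maisuroheakala/: /s/ is a voiceless obstruent between vowels /i/ and /u/, so it voices to [z]. /k/ is a voiceless obstruent between vowels /a/ and /a/, so it voices to [g]. → [maizuroheagala].
/xoikurekataudasub/: /k/ is a voiceless obstruent between vowels /i/ and /u/, so it voices to [g]. /k/ is a voiceless obstruent between vowels /e/ and /a/, so it voices to [g]. /t/ is a voiceless obstruent between vowels /a/ and /a/, so it voices to [d]. /s/ is a voiceless obstruent between vowels /a/ and /u/, so it voices to [z]. → [xoiguregadaudazub].
/xinokolfupofxiuta/: /k/ is a voiceless obstruent between vowels /o/ and /o/, so it voices to [g]. /p/ is a voiceless obstruent between vowels /u/ and /o/, so it voices to [b]. /t/ is a voiceless obstruent between vowels /u/ and /a/, so it voices to [d]. → [xinogolfubofxiuda].

djihnugeleebenexe, maizuroheagala, xoiguregadaudazub, xinogolfubofxiuda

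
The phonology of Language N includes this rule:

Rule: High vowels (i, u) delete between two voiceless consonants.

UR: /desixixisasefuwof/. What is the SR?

/i/ is a high vowel flanked by voiceless consonants /s/ and /x/, so it deletes.
/i/ is a high vowel flanked by voiceless consonants /x/ and /x/, so it deletes.
/i/ is a high vowel flanked by voiceless consonants /x/ and /s/, so it deletes.
Surface form: [desxxsasefuwof].

desxxsasefuwof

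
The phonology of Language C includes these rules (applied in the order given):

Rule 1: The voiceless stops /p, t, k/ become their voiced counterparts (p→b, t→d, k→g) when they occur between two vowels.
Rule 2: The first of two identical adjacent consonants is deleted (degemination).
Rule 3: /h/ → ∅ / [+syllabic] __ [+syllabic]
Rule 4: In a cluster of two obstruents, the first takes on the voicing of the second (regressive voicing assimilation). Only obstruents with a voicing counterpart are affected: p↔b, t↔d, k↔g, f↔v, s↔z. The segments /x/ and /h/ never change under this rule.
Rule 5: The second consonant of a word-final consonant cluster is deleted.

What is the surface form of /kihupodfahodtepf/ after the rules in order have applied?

Rule 1 (intervocalic voicing): /p/ is a voiceless stop between vowels /u/ and /o/, so it voices to [b]. /kihupodfahodtepf/ → kihubodfahodtepf.
Rule 2 (degemination): no segment meets the environment; /kihubodfahodtepf/ is unchanged.
Rule 3 (intervocalic h-deletion): /h/ occurs between vowels /i/ and /u/, so it deletes. /h/ occurs between vowels /a/ and /o/, so it deletes. /kihubodfahodtepf/ → kiubodfaodtepf.
Rule 4 (regressive voicing assimilation): /d/ precedes the voiceless obstruent /f/, so it devoices to [t] by assimilation. /d/ precedes the voiceless obstruent /t/, so it devoices to [t] by assimilation. /kiubodfaodtepf/ → kiubotfaottepf.
Rule 5 (final cluster simplification): /f/ is the second consonant of a word-final cluster /pf/, so it deletes. /kiubotfaottepf/ → kiubotfaottep.

kiubotfaottep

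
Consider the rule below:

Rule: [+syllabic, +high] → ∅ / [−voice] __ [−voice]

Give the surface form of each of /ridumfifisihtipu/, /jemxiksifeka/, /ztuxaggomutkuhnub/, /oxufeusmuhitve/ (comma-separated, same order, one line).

ridumffshtpu, jemxksfeka, ztxaggomutkhnub, oxfeusmuhtve

/ridumfifisihtipu/: /i/ is a high vowel flanked by voiceless consonants /f/ and /f/, so it deletes. /i/ is a high vowel flanked by voiceless consonants /f/ and /s/, so it deletes. /i/ is a high vowel flanked by voiceless consonants /s/ and /h/, so it deletes. /i/ is a high vowel flanked by voiceless consonants /t/ and /p/, so it deletes. → [ridumffshtpu].
/jemxiksifeka/: /i/ is a high vowel flanked by voiceless consonants /x/ and /k/, so it deletes. /i/ is a high vowel flanked by voiceless consonants /s/ and /f/, so it deletes. → [jemxksfeka].
/ztuxaggomutkuhnub/: /u/ is a high vowel flanked by voiceless consonants /t/ and /x/, so it deletes. /u/ is a high vowel flanked by voiceless consonants /k/ and /h/, so it deletes. → [ztxaggomutkhnub].
/oxufeusmuhitve/: /u/ is a high vowel flanked by voiceless consonants /x/ and /f/, so it deletes. /i/ is a high vowel flanked by voiceless consonants /h/ and /t/, so it deletes. → [oxfeusmuhtve].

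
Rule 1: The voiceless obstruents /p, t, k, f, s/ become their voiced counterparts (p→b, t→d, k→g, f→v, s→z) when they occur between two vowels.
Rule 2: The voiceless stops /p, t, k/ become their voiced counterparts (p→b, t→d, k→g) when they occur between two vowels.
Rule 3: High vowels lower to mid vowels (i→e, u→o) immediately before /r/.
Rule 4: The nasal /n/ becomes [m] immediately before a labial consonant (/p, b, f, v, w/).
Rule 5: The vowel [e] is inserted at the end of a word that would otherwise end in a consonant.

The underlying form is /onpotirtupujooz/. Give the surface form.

Rule 1 (intervocalic voicing): /t/ is a voiceless obstruent between vowels /o/ and /i/, so it voices to [d]. /p/ is a voiceless obstruent between vowels /u/ and /u/, so it voices to [b]. /onpotirtupujooz/ → onpodirtubujooz.
Rule 2 (intervocalic voicing): no segment meets the environment; /onpodirtubujooz/ is unchanged.
Rule 3 (pre-rhotic lowering): /i/ is a high vowel immediately before /r/, so it lowers to [e]. /onpodirtubujooz/ → onpodertubujooz.
Rule 4 (nasal place assimilation): /n/ precedes the labial consonant /p/, so it assimilates in place to [m]. /onpodertubujooz/ → ompodertubujooz.
Rule 5 (final e-epenthesis): the form ends in the consonant /z/, so [e] is inserted word-finally. /ompodertubujooz/ → ompodertubujooze.

ompodertubujooze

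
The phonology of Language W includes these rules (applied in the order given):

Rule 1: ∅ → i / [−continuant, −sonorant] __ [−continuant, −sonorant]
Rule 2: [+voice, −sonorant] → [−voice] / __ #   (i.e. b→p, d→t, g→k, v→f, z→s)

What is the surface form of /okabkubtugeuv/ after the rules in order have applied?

okabikubitugeuf

Rule 1 (stop-cluster i-epenthesis): /b/ and /k/ form a stop–stop cluster, so [i] is inserted between them. /b/ and /t/ form a stop–stop cluster, so [i] is inserted between them. /okabkubtugeuv/ → okabikubitugeuv.
Rule 2 (final devoicing): /v/ is a voiced obstruent in word-final position, so it devoices to [f]. /okabikubitugeuv/ → okabikubitugeuf.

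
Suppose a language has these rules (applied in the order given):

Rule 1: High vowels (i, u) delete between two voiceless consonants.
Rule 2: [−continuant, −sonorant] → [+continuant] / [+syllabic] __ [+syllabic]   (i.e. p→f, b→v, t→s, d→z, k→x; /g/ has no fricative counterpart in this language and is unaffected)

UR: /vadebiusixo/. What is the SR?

Rule 1 (high vowel syncope): /i/ is a high vowel flanked by voiceless consonants /s/ and /x/, so it deletes. /vadebiusixo/ → vadebiusxo.
Rule 2 (intervocalic spirantization): /d/ is a stop between vowels /a/ and /e/, so it spirantizes to the fricative [z]. /b/ is a stop between vowels /e/ and /i/, so it spirantizes to the fricative [v]. /vadebiusxo/ → vazeviusxo.

vazeviusxo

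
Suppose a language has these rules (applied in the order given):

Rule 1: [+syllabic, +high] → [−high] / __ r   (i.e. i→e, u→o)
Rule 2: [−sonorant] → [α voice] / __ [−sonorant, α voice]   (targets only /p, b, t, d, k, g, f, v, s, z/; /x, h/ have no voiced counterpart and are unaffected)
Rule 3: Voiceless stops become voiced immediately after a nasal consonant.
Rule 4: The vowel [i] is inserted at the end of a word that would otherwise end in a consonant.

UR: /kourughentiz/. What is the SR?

koorukhendizi

Rule 1 (pre-rhotic lowering): /u/ is a high vowel immediately before /r/, so it lowers to [o]. /kourughentiz/ → koorughentiz.
Rule 2 (regressive voicing assimilation): /g/ precedes the voiceless obstruent /h/, so it devoices to [k] by assimilation. /koorughentiz/ → koorukhentiz.
Rule 3 (post-nasal voicing): /t/ is a voiceless stop immediately after the nasal /n/, so it voices to [d]. /koorukhentiz/ → koorukhendiz.
Rule 4 (final i-epenthesis): the form ends in the consonant /z/, so [i] is inserted word-finally. /koorukhendiz/ → koorukhendizi.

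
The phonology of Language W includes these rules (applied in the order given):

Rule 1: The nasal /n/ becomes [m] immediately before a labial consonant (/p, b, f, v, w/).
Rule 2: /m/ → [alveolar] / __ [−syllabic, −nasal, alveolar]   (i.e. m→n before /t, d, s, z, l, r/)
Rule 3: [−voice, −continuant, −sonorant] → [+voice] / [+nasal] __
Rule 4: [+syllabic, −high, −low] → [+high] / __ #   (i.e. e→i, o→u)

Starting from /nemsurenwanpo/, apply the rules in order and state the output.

Rule 1 (nasal place assimilation): /n/ precedes the labial consonant /w/, so it assimilates in place to [m]. /n/ precedes the labial consonant /p/, so it assimilates in place to [m]. /nemsurenwanpo/ → nemsuremwampo.
Rule 2 (nasal place assimilation): /m/ precedes the alveolar consonant /s/, so it assimilates in place to [n]. /nemsuremwampo/ → nensuremwampo.
Rule 3 (post-nasal voicing): /p/ is a voiceless stop immediately after the nasal /m/, so it voices to [b]. /nensuremwampo/ → nensuremwambo.
Rule 4 (final vowel raising): /o/ is a mid vowel in word-final position, so it raises to [u]. /nensuremwambo/ → nensuremwambu.

nensuremwambu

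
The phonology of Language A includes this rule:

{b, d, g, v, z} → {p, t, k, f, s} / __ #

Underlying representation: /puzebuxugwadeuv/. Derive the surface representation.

puzebuxugwadeuf

/v/ is a voiced obstruent in word-final position, so it devoices to [f].
Surface form: [puzebuxugwadeuf].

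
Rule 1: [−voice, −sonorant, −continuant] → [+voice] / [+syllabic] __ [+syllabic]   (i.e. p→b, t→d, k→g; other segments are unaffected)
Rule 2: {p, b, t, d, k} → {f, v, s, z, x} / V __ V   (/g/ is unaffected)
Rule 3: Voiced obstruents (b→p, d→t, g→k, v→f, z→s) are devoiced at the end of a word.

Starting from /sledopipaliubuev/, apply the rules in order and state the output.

Rule 1 (intervocalic voicing): /p/ is a voiceless stop between vowels /o/ and /i/, so it voices to [b]. /p/ is a voiceless stop between vowels /i/ and /a/, so it voices to [b]. /sledopipaliubuev/ → sledobibaliubuev.
Rule 2 (intervocalic spirantization): /d/ is a stop between vowels /e/ and /o/, so it spirantizes to the fricative [z]. /b/ is a stop between vowels /o/ and /i/, so it spirantizes to the fricative [v]. /b/ is a stop between vowels /i/ and /a/, so it spirantizes to the fricative [v]. /b/ is a stop between vowels /u/ and /u/, so it spirantizes to the fricative [v]. /sledobibaliubuev/ → slezovivaliuvuev.
Rule 3 (final devoicing): /v/ is a voiced obstruent in word-final position, so it devoices to [f]. /slezovivaliuvuev/ → slezovivaliuvuef.

slezovivaliuvuef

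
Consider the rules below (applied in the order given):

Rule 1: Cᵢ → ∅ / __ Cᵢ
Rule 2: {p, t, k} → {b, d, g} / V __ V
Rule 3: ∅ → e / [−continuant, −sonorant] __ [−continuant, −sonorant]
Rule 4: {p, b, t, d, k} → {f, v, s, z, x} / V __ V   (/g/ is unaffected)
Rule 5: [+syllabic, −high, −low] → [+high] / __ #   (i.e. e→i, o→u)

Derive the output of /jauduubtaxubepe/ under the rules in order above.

Rule 1 (degemination): no segment meets the environment; /jauduubtaxubepe/ is unchanged.
Rule 2 (intervocalic voicing): /p/ is a voiceless stop between vowels /e/ and /e/, so it voices to [b]. /jauduubtaxubepe/ → jauduubtaxubebe.
Rule 3 (stop-cluster e-epenthesis): /b/ and /t/ form a stop–stop cluster, so [e] is inserted between them. /jauduubtaxubebe/ → jauduubetaxubebe.
Rule 4 (intervocalic spirantization): /d/ is a stop between vowels /u/ and /u/, so it spirantizes to the fricative [z]. /b/ is a stop between vowels /u/ and /e/, so it spirantizes to the fricative [v]. /t/ is a stop between vowels /e/ and /a/, so it spirantizes to the fricative [s]. /b/ is a stop between vowels /u/ and /e/, so it spirantizes to the fricative [v]. /b/ is a stop between vowels /e/ and /e/, so it spirantizes to the fricative [v]. /jauduubetaxubebe/ → jauzuuvesaxuveve.
Rule 5 (final vowel raising): /e/ is a mid vowel in word-final position, so it raises to [i]. /jauzuuvesaxuveve/ → jauzuuvesaxuvevi.

jauzuuvesaxuvevi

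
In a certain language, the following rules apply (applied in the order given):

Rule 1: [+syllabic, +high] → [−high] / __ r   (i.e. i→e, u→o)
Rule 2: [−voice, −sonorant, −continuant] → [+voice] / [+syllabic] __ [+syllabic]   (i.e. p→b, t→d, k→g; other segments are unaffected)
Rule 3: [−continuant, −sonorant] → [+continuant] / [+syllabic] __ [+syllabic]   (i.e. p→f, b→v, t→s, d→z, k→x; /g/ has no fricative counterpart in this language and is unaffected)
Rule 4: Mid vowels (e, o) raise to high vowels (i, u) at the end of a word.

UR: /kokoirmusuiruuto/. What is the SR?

kogoermusueruuzu

Rule 1 (pre-rhotic lowering): /i/ is a high vowel immediately before /r/, so it lowers to [e]. /i/ is a high vowel immediately before /r/, so it lowers to [e]. /kokoirmusuiruuto/ → kokoermusueruuto.
Rule 2 (intervocalic voicing): /k/ is a voiceless stop between vowels /o/ and /o/, so it voices to [g]. /t/ is a voiceless stop between vowels /u/ and /o/, so it voices to [d]. /kokoermusueruuto/ → kogoermusueruudo.
Rule 3 (intervocalic spirantization): /d/ is a stop between vowels /u/ and /o/, so it spirantizes to the fricative [z]. /kogoermusueruudo/ → kogoermusueruuzo.
Rule 4 (final vowel raising): /o/ is a mid vowel in word-final position, so it raises to [u]. /kogoermusueruuzo/ → kogoermusueruuzu.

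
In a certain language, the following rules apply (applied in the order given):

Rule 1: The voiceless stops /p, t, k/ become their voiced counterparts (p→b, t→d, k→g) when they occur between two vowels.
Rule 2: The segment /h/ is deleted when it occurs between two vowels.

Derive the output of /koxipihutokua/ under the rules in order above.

koxibiudogua

Rule 1 (intervocalic voicing): /p/ is a voiceless stop between vowels /i/ and /i/, so it voices to [b]. /t/ is a voiceless stop between vowels /u/ and /o/, so it voices to [d]. /k/ is a voiceless stop between vowels /o/ and /u/, so it voices to [g]. /koxipihutokua/ → koxibihudogua.
Rule 2 (intervocalic h-deletion): /h/ occurs between vowels /i/ and /u/, so it deletes. /koxibihudogua/ → koxibiudogua.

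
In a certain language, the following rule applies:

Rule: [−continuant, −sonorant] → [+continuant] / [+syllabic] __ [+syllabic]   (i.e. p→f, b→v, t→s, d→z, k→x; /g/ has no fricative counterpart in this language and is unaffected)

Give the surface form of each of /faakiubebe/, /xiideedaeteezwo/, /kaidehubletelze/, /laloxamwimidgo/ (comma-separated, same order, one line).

/faakiubebe/: /k/ is a stop between vowels /a/ and /i/, so it spirantizes to the fricative [x]. /b/ is a stop between vowels /u/ and /e/, so it spirantizes to the fricative [v]. /b/ is a stop between vowels /e/ and /e/, so it spirantizes to the fricative [v]. → [faaxiuveve].
/xiideedaeteezwo/: /d/ is a stop between vowels /i/ and /e/, so it spirantizes to the fricative [z]. /d/ is a stop between vowels /e/ and /a/, so it spirantizes to the fricative [z]. /t/ is a stop between vowels /e/ and /e/, so it spirantizes to the fricative [s]. → [xiizeezaeseezwo].
/kaidehubletelze/: /d/ is a stop between vowels /i/ and /e/, so it spirantizes to the fricative [z]. /t/ is a stop between vowels /e/ and /e/, so it spirantizes to the fricative [s]. → [kaizehubleselze].
/laloxamwimidgo/: the rule's environment is not met; surfaces unchanged as [laloxamwimidgo].

faaxiuveve, xiizeezaeseezwo, kaizehubleselze, laloxamwimidgo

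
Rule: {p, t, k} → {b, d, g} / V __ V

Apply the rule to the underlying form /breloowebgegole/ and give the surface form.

breloowebgegole

No segment of /breloowebgegole/ meets the structural description of the rule, so the form surfaces unchanged.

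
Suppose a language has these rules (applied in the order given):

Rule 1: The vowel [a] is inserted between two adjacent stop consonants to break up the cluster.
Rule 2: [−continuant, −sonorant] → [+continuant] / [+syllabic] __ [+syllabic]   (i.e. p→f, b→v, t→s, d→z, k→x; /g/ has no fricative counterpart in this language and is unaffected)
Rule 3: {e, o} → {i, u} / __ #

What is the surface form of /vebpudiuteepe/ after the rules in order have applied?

vevafuziuseefi

Rule 1 (stop-cluster a-epenthesis): /b/ and /p/ form a stop–stop cluster, so [a] is inserted between them. /vebpudiuteepe/ → vebapudiuteepe.
Rule 2 (intervocalic spirantization): /b/ is a stop between vowels /e/ and /a/, so it spirantizes to the fricative [v]. /p/ is a stop between vowels /a/ and /u/, so it spirantizes to the fricative [f]. /d/ is a stop between vowels /u/ and /i/, so it spirantizes to the fricative [z]. /t/ is a stop between vowels /u/ and /e/, so it spirantizes to the fricative [s]. /p/ is a stop between vowels /e/ and /e/, so it spirantizes to the fricative [f]. /vebapudiuteepe/ → vevafuziuseefe.
Rule 3 (final vowel raising): /e/ is a mid vowel in word-final position, so it raises to [i]. /vevafuziuseefe/ → vevafuziuseefi.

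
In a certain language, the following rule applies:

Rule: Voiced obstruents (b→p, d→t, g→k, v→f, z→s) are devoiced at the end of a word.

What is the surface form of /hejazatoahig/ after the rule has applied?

/g/ is a voiced obstruent in word-final position, so it devoices to [k].
Surface form: [hejazatoahik].

hejazatoahik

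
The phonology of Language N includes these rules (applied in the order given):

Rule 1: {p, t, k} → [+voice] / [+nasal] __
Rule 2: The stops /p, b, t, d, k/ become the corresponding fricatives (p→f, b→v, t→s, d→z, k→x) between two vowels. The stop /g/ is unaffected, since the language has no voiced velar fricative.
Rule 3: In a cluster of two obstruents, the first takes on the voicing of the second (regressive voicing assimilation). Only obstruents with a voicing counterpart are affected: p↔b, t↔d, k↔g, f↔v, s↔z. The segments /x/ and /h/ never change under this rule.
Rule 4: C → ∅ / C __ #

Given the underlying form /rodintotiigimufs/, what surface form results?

rozindosiigimuf

Rule 1 (post-nasal voicing): /t/ is a voiceless stop immediately after the nasal /n/, so it voices to [d]. /rodintotiigimufs/ → rodindotiigimufs.
Rule 2 (intervocalic spirantization): /d/ is a stop between vowels /o/ and /i/, so it spirantizes to the fricative [z]. /t/ is a stop between vowels /o/ and /i/, so it spirantizes to the fricative [s]. /rodindotiigimufs/ → rozindosiigimufs.
Rule 3 (regressive voicing assimilation): no segment meets the environment; /rozindosiigimufs/ is unchanged.
Rule 4 (final cluster simplification): /s/ is the second consonant of a word-final cluster /fs/, so it deletes. /rozindosiigimufs/ → rozindosiigimuf.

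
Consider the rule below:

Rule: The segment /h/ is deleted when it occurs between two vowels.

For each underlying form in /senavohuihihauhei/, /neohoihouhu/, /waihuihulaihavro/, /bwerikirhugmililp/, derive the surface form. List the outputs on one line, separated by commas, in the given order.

/senavohuihihauhei/: /h/ occurs between vowels /o/ and /u/, so it deletes. /h/ occurs between vowels /i/ and /i/, so it deletes. /h/ occurs between vowels /i/ and /a/, so it deletes. /h/ occurs between vowels /u/ and /e/, so it deletes. → [senavouiiauei].
/neohoihouhu/: /h/ occurs between vowels /o/ and /o/, so it deletes. /h/ occurs between vowels /i/ and /o/, so it deletes. /h/ occurs between vowels /u/ and /u/, so it deletes. → [neooiouu].
/waihuihulaihavro/: /h/ occurs between vowels /i/ and /u/, so it deletes. /h/ occurs between vowels /i/ and /u/, so it deletes. /h/ occurs between vowels /i/ and /a/, so it deletes. → [waiuiulaiavro].
/bwerikirhugmililp/: the rule's environment is not met; surfaces unchanged as [bwerikirhugmililp].

senavouiiauei, neooiouu, waiuiulaiavro, bwerikirhugmililp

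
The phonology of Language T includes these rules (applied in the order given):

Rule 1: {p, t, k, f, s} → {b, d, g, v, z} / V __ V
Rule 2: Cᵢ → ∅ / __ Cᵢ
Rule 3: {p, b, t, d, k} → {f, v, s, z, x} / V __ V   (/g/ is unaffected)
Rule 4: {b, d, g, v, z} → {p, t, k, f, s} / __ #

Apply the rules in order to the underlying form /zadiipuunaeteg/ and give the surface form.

zaziivuunaezek

Rule 1 (intervocalic voicing): /p/ is a voiceless obstruent between vowels /i/ and /u/, so it voices to [b]. /t/ is a voiceless obstruent between vowels /e/ and /e/, so it voices to [d]. /zadiipuunaeteg/ → zadiibuunaedeg.
Rule 2 (degemination): no segment meets the environment; /zadiibuunaedeg/ is unchanged.
Rule 3 (intervocalic spirantization): /d/ is a stop between vowels /a/ and /i/, so it spirantizes to the fricative [z]. /b/ is a stop between vowels /i/ and /u/, so it spirantizes to the fricative [v]. /d/ is a stop between vowels /e/ and /e/, so it spirantizes to the fricative [z]. /zadiibuunaedeg/ → zaziivuunaezeg.
Rule 4 (final devoicing): /g/ is a voiced obstruent in word-final position, so it devoices to [k]. /zaziivuunaezeg/ → zaziivuunaezek.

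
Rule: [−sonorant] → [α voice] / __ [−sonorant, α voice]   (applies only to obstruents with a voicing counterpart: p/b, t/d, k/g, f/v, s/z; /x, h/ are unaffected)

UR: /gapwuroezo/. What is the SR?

No segment of /gapwuroezo/ meets the structural description of the rule, so the form surfaces unchanged.

gapwuroezo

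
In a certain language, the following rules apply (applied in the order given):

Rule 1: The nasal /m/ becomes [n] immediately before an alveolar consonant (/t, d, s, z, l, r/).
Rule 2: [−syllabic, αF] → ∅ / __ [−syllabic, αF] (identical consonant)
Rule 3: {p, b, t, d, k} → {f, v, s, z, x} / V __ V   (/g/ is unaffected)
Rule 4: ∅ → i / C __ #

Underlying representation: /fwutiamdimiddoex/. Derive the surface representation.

fwusiandimizoexi

Rule 1 (nasal place assimilation): /m/ precedes the alveolar consonant /d/, so it assimilates in place to [n]. /fwutiamdimiddoex/ → fwutiandimiddoex.
Rule 2 (degemination): /dd/ is a geminate; the first /d/ deletes. /fwutiandimiddoex/ → fwutiandimidoex.
Rule 3 (intervocalic spirantization): /t/ is a stop between vowels /u/ and /i/, so it spirantizes to the fricative [s]. /d/ is a stop between vowels /i/ and /o/, so it spirantizes to the fricative [z]. /fwutiandimidoex/ → fwusiandimizoex.
Rule 4 (final i-epenthesis): the form ends in the consonant /x/, so [i] is inserted word-finally. /fwusiandimizoex/ → fwusiandimizoexi.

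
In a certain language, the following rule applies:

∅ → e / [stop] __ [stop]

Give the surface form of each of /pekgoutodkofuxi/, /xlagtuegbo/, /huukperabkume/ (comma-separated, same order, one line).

pekegoutodekofuxi, xlagetuegebo, huukeperabekume

/pekgoutodkofuxi/: /k/ and /g/ form a stop–stop cluster, so [e] is inserted between them. /d/ and /k/ form a stop–stop cluster, so [e] is inserted between them. → [pekegoutodekofuxi].
/xlagtuegbo/: /g/ and /t/ form a stop–stop cluster, so [e] is inserted between them. /g/ and /b/ form a stop–stop cluster, so [e] is inserted between them. → [xlagetuegebo].
/huukperabkume/: /k/ and /p/ form a stop–stop cluster, so [e] is inserted between them. /b/ and /k/ form a stop–stop cluster, so [e] is inserted between them. → [huukeperabekume].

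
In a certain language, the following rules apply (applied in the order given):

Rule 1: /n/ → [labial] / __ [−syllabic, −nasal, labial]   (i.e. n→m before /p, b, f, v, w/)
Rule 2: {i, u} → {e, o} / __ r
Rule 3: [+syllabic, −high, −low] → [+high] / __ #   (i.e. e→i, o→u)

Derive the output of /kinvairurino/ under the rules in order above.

Rule 1 (nasal place assimilation): /n/ precedes the labial consonant /v/, so it assimilates in place to [m]. /kinvairurino/ → kimvairurino.
Rule 2 (pre-rhotic lowering): /i/ is a high vowel immediately before /r/, so it lowers to [e]. /u/ is a high vowel immediately before /r/, so it lowers to [o]. /kimvairurino/ → kimvaerorino.
Rule 3 (final vowel raising): /o/ is a mid vowel in word-final position, so it raises to [u]. /kimvaerorino/ → kimvaerorinu.

kimvaerorinu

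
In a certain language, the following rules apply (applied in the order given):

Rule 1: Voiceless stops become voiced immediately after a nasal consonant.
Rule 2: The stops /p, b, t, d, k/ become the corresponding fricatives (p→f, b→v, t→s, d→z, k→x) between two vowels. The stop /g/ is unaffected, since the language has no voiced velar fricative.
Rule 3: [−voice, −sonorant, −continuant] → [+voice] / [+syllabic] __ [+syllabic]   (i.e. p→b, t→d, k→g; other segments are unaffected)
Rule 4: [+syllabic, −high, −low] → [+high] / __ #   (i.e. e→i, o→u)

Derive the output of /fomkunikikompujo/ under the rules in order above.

Rule 1 (post-nasal voicing): /k/ is a voiceless stop immediately after the nasal /m/, so it voices to [g]. /p/ is a voiceless stop immediately after the nasal /m/, so it voices to [b]. /fomkunikikompujo/ → fomgunikikombujo.
Rule 2 (intervocalic spirantization): /k/ is a stop between vowels /i/ and /i/, so it spirantizes to the fricative [x]. /k/ is a stop between vowels /i/ and /o/, so it spirantizes to the fricative [x]. /fomgunikikombujo/ → fomgunixixombujo.
Rule 3 (intervocalic voicing): no segment meets the environment; /fomgunixixombujo/ is unchanged.
Rule 4 (final vowel raising): /o/ is a mid vowel in word-final position, so it raises to [u]. /fomgunixixombujo/ → fomgunixixombuju.

fomgunixixombuju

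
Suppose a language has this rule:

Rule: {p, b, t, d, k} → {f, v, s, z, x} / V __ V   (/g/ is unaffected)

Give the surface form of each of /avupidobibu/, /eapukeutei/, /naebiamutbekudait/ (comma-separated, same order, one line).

/avupidobibu/: /p/ is a stop between vowels /u/ and /i/, so it spirantizes to the fricative [f]. /d/ is a stop between vowels /i/ and /o/, so it spirantizes to the fricative [z]. /b/ is a stop between vowels /o/ and /i/, so it spirantizes to the fricative [v]. /b/ is a stop between vowels /i/ and /u/, so it spirantizes to the fricative [v]. → [avufizovivu].
/eapukeutei/: /p/ is a stop between vowels /a/ and /u/, so it spirantizes to the fricative [f]. /k/ is a stop between vowels /u/ and /e/, so it spirantizes to the fricative [x]. /t/ is a stop between vowels /u/ and /e/, so it spirantizes to the fricative [s]. → [eafuxeusei].
/naebiamutbekudait/: /b/ is a stop between vowels /e/ and /i/, so it spirantizes to the fricative [v]. /k/ is a stop between vowels /e/ and /u/, so it spirantizes to the fricative [x]. /d/ is a stop between vowels /u/ and /a/, so it spirantizes to the fricative [z]. → [naeviamutbexuzait].

avufizovivu, eafuxeusei, naeviamutbexuzait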